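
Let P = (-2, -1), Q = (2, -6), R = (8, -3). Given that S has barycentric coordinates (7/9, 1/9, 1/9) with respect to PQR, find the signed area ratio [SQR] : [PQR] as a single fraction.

7/9

The signed ratio [SQR]/[PQR] equals the barycentric coordinate of S at vertex P, which is 7/9.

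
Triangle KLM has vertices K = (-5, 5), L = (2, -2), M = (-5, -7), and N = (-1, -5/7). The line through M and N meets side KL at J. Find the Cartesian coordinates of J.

(-1/3, 1/3)

Barycentric coordinates of N with respect to KLM: (2/7, 4/7, 1/7).
On side KL the M-coordinate is zero; dropping N's M-weight 1/7 and renormalizing the remaining 2/7 : 4/7 gives weights 1/3, 2/3 on K, L.
J = (1/3)·(-5, 5) + (2/3)·(2, -2) = (-1/3, 1/3).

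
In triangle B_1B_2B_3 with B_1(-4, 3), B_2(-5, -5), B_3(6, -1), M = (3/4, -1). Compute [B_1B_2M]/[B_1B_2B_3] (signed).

[B_1B_2B_3] = ½·((-4)·(-5−(-1)) + (-5)·(-1−3) + 6·(3−(-5))) = ½·(16 + 20 + 48) = 42.
[B_1B_2M] = ½·((-4)·(-5−(-1)) + (-5)·(-1−3) + (3/4)·(3−(-5))) = ½·(16 + 20 + 6) = 21, so the ratio is 21/42 = 1/2.

1/2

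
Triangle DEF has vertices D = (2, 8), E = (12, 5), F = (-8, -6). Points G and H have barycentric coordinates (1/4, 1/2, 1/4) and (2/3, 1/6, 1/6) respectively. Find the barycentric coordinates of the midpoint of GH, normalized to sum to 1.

(11/24, 1/3, 5/24)

Since both coordinate triples sum to 1, the midpoint's barycentrics are the componentwise average.
(1/4+2/3)/2 = 11/24; similarly 1/3 and 5/24.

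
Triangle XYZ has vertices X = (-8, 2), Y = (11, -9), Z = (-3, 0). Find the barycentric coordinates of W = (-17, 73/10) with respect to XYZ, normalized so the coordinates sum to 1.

(7/5, -1/2, 1/10)

Signed area of the reference triangle: [XYZ] = ½·((-8)·(-9−0) + 11·(0−2) + (-3)·(2−(-9))) = ½·(72 − 22 − 33) = 17/2.
[WYZ] = ½·((-17)·(-9−0) + 11·(0−(73/10)) + (-3)·(73/10−(-9))) = ½·(153 − 803/10 − 489/10) = 119/10, so the X-coordinate is (119/10)/(17/2) = 7/5.
[XWZ] = ½·((-8)·(73/10−0) + (-17)·(0−2) + (-3)·(2−(73/10))) = ½·(-292/5 + 34 + 159/10) = -17/4, so the Y-coordinate is -1/2.
[XYW] = ½·((-8)·(-9−(73/10)) + 11·(73/10−2) + (-17)·(2−(-9))) = ½·(652/5 + 583/10 − 187) = 17/20, so the Z-coordinate is 1/10.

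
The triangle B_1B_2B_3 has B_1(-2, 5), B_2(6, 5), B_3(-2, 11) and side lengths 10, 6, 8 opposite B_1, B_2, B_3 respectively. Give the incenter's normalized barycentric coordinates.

The incenter has barycentric coordinates proportional to the opposite side lengths: (10 : 6 : 8).
Normalizing by 10+6+8 = 24 gives (5/12, 1/4, 1/3).

(5/12, 1/4, 1/3)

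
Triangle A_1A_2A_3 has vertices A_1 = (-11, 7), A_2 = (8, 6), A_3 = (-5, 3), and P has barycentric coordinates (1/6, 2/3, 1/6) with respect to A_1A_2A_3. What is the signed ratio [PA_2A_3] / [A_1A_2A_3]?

1/6

The signed ratio [PA_2A_3]/[A_1A_2A_3] equals the barycentric coordinate of P at vertex A_1, which is 1/6.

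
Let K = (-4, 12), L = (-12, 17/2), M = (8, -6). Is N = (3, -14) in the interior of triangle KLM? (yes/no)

Barycentric coordinates of N: (-5/4, 1, 5/4).
The three coordinates are negative, positive, positive; a point is interior exactly when all three are positive.

no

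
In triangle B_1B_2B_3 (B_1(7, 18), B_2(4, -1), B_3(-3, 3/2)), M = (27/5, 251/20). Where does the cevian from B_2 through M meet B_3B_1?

(23/4, 255/16)

Barycentric coordinates of M with respect to B_1B_2B_3: (7/10, 1/5, 1/10).
On side B_3B_1 the B_2-coordinate is zero; dropping M's B_2-weight 1/5 and renormalizing the remaining 1/10 : 7/10 gives weights 1/8, 7/8 on B_3, B_1.
N = (1/8)·(-3, 3/2) + (7/8)·(7, 18) = (23/4, 255/16).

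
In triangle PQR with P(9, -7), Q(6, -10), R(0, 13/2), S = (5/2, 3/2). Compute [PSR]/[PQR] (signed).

[PQR] = ½·(9·(-10−(13/2)) + 6·(13/2−(-7)) + 0·(-7−(-10))) = ½·(-297/2 + 81 + 0) = -135/4.
[PSR] = ½·(9·(3/2−(13/2)) + (5/2)·(13/2−(-7)) + 0·(-7−(3/2))) = ½·(-45 + 135/4 + 0) = -45/8, so the ratio is (-45/8)/(-135/4) = 1/6.

1/6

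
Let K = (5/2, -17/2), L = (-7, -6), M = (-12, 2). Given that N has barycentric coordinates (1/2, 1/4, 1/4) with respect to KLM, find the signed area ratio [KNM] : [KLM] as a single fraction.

1/4

The signed ratio [KNM]/[KLM] equals the barycentric coordinate of N at vertex L, which is 1/4.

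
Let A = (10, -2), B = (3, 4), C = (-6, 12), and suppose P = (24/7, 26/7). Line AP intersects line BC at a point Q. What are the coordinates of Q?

Barycentric coordinates of P with respect to ABC: (3/7, 2/7, 2/7).
On side BC the A-coordinate is zero; dropping P's A-weight 3/7 and renormalizing the remaining 2/7 : 2/7 gives weights 1/2, 1/2 on B, C.
Q = (1/2)·(3, 4) + (1/2)·(-6, 12) = (-3/2, 8).

(-3/2, 8)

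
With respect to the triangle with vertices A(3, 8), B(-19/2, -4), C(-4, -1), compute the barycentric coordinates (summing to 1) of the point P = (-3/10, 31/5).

(1, 3/5, -3/5)

Signed area of the reference triangle: [ABC] = ½·(3·(-4−(-1)) + (-19/2)·(-1−8) + (-4)·(8−(-4))) = ½·(-9 + 171/2 − 48) = 57/4.
[PBC] = ½·((-3/10)·(-4−(-1)) + (-19/2)·(-1−(31/5)) + (-4)·(31/5−(-4))) = ½·(9/10 + 342/5 − 204/5) = 57/4, so the A-coordinate is (57/4)/(57/4) = 1.
[APC] = ½·(3·(31/5−(-1)) + (-3/10)·(-1−8) + (-4)·(8−(31/5))) = ½·(108/5 + 27/10 − 36/5) = 171/20, so the B-coordinate is 3/5.
[ABP] = ½·(3·(-4−(31/5)) + (-19/2)·(31/5−8) + (-3/10)·(8−(-4))) = ½·(-153/5 + 171/10 − 18/5) = -171/20, so the C-coordinate is -3/5.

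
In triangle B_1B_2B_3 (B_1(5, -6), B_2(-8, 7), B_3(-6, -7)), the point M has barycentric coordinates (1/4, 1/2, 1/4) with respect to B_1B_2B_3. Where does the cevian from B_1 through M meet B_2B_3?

(-22/3, 7/3)

Line B_1M meets B_2B_3 where the B_1-coordinate vanishes; zeroing M's B_1-weight and renormalizing leaves B_2, B_3-weights 1/2 : 1/4 → (2/3, 1/3).
So N = (2/3)·B_2 + (1/3)·B_3 = (-22/3, 7/3).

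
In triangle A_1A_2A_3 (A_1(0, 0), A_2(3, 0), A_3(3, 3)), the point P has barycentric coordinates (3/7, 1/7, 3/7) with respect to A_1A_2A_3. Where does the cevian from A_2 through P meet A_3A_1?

Line A_2P meets A_3A_1 where the A_2-coordinate vanishes; zeroing P's A_2-weight and renormalizing leaves A_3, A_1-weights 3/7 : 3/7 → (1/2, 1/2).
So Q = (1/2)·A_3 + (1/2)·A_1 = (3/2, 3/2).

(3/2, 3/2)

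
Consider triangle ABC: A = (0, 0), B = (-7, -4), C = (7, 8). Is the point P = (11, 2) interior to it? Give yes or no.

no

Barycentric coordinates of P: (33/7, -37/14, -15/14).
The three coordinates are positive, negative, negative; a point is interior exactly when all three are positive.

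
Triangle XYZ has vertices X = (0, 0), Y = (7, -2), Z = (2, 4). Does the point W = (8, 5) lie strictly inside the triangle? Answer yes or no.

Barycentric coordinates of W: (-41/32, 11/16, 51/32).
The three coordinates are negative, positive, positive; a point is interior exactly when all three are positive.

no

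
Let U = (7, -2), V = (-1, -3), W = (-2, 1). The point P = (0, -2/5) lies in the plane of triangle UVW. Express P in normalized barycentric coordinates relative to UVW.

Signed area of the reference triangle: [UVW] = ½·(7·(-3−1) + (-1)·(1−(-2)) + (-2)·(-2−(-3))) = ½·(-28 − 3 − 2) = -33/2.
[PVW] = ½·(0·(-3−1) + (-1)·(1−(-2/5)) + (-2)·(-2/5−(-3))) = ½·(0 − 7/5 − 26/5) = -33/10, so the U-coordinate is (-33/10)/(-33/2) = 1/5.
[UPW] = ½·(7·(-2/5−1) + 0·(1−(-2)) + (-2)·(-2−(-2/5))) = ½·(-49/5 + 0 + 16/5) = -33/10, so the V-coordinate is 1/5.
[UVP] = ½·(7·(-3−(-2/5)) + (-1)·(-2/5−(-2)) + 0·(-2−(-3))) = ½·(-91/5 − 8/5 + 0) = -99/10, so the W-coordinate is 3/5.

(1/5, 1/5, 3/5)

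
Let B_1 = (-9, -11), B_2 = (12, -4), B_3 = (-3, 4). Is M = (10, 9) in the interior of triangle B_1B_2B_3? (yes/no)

Barycentric coordinates of M: (-179/273, 55/91, 41/39).
The three coordinates are negative, positive, positive; a point is interior exactly when all three are positive.

no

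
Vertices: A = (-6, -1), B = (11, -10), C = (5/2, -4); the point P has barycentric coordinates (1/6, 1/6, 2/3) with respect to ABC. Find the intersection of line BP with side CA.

(4/5, -17/5)

Line BP meets CA where the B-coordinate vanishes; zeroing P's B-weight and renormalizing leaves C, A-weights 2/3 : 1/6 → (4/5, 1/5).
So Q = (4/5)·C + (1/5)·A = (4/5, -17/5).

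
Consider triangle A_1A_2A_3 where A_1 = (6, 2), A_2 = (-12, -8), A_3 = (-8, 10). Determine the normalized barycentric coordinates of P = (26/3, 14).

Signed area of the reference triangle: [A_1A_2A_3] = ½·(6·(-8−10) + (-12)·(10−2) + (-8)·(2−(-8))) = ½·(-108 − 96 − 80) = -142.
[PA_2A_3] = ½·((26/3)·(-8−10) + (-12)·(10−14) + (-8)·(14−(-8))) = ½·(-156 + 48 − 176) = -142, so the A_1-coordinate is (-142)/(-142) = 1.
[A_1PA_3] = ½·(6·(14−10) + (26/3)·(10−2) + (-8)·(2−14)) = ½·(24 + 208/3 + 96) = 284/3, so the A_2-coordinate is -2/3.
[A_1A_2P] = ½·(6·(-8−14) + (-12)·(14−2) + (26/3)·(2−(-8))) = ½·(-132 − 144 + 260/3) = -284/3, so the A_3-coordinate is 2/3.
Check: 1 − 2/3 + 2/3 = 1.

(1, -2/3, 2/3)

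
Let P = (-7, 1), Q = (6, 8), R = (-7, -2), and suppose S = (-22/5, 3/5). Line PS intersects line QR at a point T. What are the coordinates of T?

Barycentric coordinates of S with respect to PQR: (1/5, 1/5, 3/5).
On side QR the P-coordinate is zero; dropping S's P-weight 1/5 and renormalizing the remaining 1/5 : 3/5 gives weights 1/4, 3/4 on Q, R.
T = (1/4)·(6, 8) + (3/4)·(-7, -2) = (-15/4, 1/2).

(-15/4, 1/2)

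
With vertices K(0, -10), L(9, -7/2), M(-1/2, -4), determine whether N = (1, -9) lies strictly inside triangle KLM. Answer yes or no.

Barycentric coordinates of N: (193/229, 26/229, 10/229).
The three coordinates are positive, positive, positive; a point is interior exactly when all three are positive.

yes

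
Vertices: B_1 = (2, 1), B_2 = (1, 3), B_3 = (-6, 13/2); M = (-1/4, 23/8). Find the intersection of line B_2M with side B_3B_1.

Barycentric coordinates of M with respect to B_1B_2B_3: (1/2, 1/4, 1/4).
On side B_3B_1 the B_2-coordinate is zero; dropping M's B_2-weight 1/4 and renormalizing the remaining 1/4 : 1/2 gives weights 1/3, 2/3 on B_3, B_1.
N = (1/3)·(-6, 13/2) + (2/3)·(2, 1) = (-2/3, 17/6).

(-2/3, 17/6)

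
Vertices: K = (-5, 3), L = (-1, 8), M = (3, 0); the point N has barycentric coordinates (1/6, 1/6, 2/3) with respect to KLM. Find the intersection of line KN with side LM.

(11/5, 8/5)

Line KN meets LM where the K-coordinate vanishes; zeroing N's K-weight and renormalizing leaves L, M-weights 1/6 : 2/3 → (1/5, 4/5).
So J = (1/5)·L + (4/5)·M = (11/5, 8/5).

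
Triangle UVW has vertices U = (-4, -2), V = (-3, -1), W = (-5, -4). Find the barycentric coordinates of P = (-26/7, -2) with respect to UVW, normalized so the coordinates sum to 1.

(1/7, 4/7, 2/7)

Signed area of the reference triangle: [UVW] = ½·((-4)·(-1−(-4)) + (-3)·(-4−(-2)) + (-5)·(-2−(-1))) = ½·(-12 + 6 + 5) = -1/2.
[PVW] = ½·((-26/7)·(-1−(-4)) + (-3)·(-4−(-2)) + (-5)·(-2−(-1))) = ½·(-78/7 + 6 + 5) = -1/14, so the U-coordinate is (-1/14)/(-1/2) = 1/7.
[UPW] = ½·((-4)·(-2−(-4)) + (-26/7)·(-4−(-2)) + (-5)·(-2−(-2))) = ½·(-8 + 52/7 + 0) = -2/7, so the V-coordinate is 4/7.
[UVP] = ½·((-4)·(-1−(-2)) + (-3)·(-2−(-2)) + (-26/7)·(-2−(-1))) = ½·(-4 + 0 + 26/7) = -1/7, so the W-coordinate is 2/7.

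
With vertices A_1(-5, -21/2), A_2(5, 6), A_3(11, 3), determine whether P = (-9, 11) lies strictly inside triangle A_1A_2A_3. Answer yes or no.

Barycentric coordinates of P: (4/43, 398/129, -281/129).
The three coordinates are positive, positive, negative; a point is interior exactly when all three are positive.

no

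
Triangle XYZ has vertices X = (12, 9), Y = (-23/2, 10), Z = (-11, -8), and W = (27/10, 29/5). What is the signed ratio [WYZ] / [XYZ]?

[XYZ] = ½·(12·(10−(-8)) + (-23/2)·(-8−9) + (-11)·(9−10)) = ½·(216 + 391/2 + 11) = 845/4.
[WYZ] = ½·((27/10)·(10−(-8)) + (-23/2)·(-8−(29/5)) + (-11)·(29/5−10)) = ½·(243/5 + 1587/10 + 231/5) = 507/4, so the ratio is (507/4)/(845/4) = 3/5.

3/5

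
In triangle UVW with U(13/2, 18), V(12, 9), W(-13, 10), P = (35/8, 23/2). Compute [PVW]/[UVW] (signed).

1/4

[UVW] = ½·((13/2)·(9−10) + 12·(10−18) + (-13)·(18−9)) = ½·(-13/2 − 96 − 117) = -439/4.
[PVW] = ½·((35/8)·(9−10) + 12·(10−(23/2)) + (-13)·(23/2−9)) = ½·(-35/8 − 18 − 65/2) = -439/16, so the ratio is (-439/16)/(-439/4) = 1/4.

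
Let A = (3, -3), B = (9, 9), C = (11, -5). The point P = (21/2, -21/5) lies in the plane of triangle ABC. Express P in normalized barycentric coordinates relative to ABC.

(1/20, 1/20, 9/10)

Signed area of the reference triangle: [ABC] = ½·(3·(9−(-5)) + 9·(-5−(-3)) + 11·(-3−9)) = ½·(42 − 18 − 132) = -54.
[PBC] = ½·((21/2)·(9−(-5)) + 9·(-5−(-21/5)) + 11·(-21/5−9)) = ½·(147 − 36/5 − 726/5) = -27/10, so the A-coordinate is (-27/10)/(-54) = 1/20.
[APC] = ½·(3·(-21/5−(-5)) + (21/2)·(-5−(-3)) + 11·(-3−(-21/5))) = ½·(12/5 − 21 + 66/5) = -27/10, so the B-coordinate is 1/20.
[ABP] = ½·(3·(9−(-21/5)) + 9·(-21/5−(-3)) + (21/2)·(-3−9)) = ½·(198/5 − 54/5 − 126) = -243/5, so the C-coordinate is 9/10.
Check: 1/20 + 1/20 + 9/10 = 1.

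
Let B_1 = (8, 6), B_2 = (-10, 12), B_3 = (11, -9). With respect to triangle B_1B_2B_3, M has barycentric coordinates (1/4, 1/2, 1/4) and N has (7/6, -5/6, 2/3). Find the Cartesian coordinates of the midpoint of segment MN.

Barycentric coordinates of the midpoint are the average: (17/24, -1/6, 11/24).
Converting: (17/24)·B_1 + (-1/6)·B_2 + (11/24)·B_3 = (99/8, -15/8).

(99/8, -15/8)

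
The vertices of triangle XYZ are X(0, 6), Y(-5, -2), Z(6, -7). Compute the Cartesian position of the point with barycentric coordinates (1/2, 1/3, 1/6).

(-2/3, 7/6)

W = (1/2)·X + (1/3)·Y + (1/6)·Z.
x-coordinate: (1/2)·0 + (1/3)·(-5) + (1/6)·6 = -2/3.
y-coordinate: (1/2)·6 + (1/3)·(-2) + (1/6)·(-7) = 7/6.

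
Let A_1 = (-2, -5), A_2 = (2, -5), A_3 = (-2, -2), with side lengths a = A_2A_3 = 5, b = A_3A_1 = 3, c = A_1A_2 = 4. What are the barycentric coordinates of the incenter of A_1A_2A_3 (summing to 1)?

(5/12, 1/4, 1/3)

The incenter has barycentric coordinates proportional to the opposite side lengths: (5 : 3 : 4).
Normalizing by 5+3+4 = 12 gives (5/12, 1/4, 1/3).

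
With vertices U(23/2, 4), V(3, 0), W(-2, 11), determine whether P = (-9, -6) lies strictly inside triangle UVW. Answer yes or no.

no

Barycentric coordinates of P: (-324/227, 557/227, -6/227).
The three coordinates are negative, positive, negative; a point is interior exactly when all three are positive.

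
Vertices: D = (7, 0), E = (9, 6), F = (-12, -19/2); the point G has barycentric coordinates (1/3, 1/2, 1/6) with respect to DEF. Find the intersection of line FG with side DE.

(41/5, 18/5)

Line FG meets DE where the F-coordinate vanishes; zeroing G's F-weight and renormalizing leaves D, E-weights 1/3 : 1/2 → (2/5, 3/5).
So H = (2/5)·D + (3/5)·E = (41/5, 18/5).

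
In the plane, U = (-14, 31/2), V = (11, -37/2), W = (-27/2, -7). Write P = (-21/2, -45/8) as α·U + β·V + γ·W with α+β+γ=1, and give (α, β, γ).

(1/8, 1/8, 3/4)

Signed area of the reference triangle: [UVW] = ½·((-14)·(-37/2−(-7)) + 11·(-7−(31/2)) + (-27/2)·(31/2−(-37/2))) = ½·(161 − 495/2 − 459) = -1091/4.
[PVW] = ½·((-21/2)·(-37/2−(-7)) + 11·(-7−(-45/8)) + (-27/2)·(-45/8−(-37/2))) = ½·(483/4 − 121/8 − 2781/16) = -1091/32, so the U-coordinate is (-1091/32)/(-1091/4) = 1/8.
[UPW] = ½·((-14)·(-45/8−(-7)) + (-21/2)·(-7−(31/2)) + (-27/2)·(31/2−(-45/8))) = ½·(-77/4 + 945/4 − 4563/16) = -1091/32, so the V-coordinate is 1/8.
[UVP] = ½·((-14)·(-37/2−(-45/8)) + 11·(-45/8−(31/2)) + (-21/2)·(31/2−(-37/2))) = ½·(721/4 − 1859/8 − 357) = -3273/16, so the W-coordinate is 3/4.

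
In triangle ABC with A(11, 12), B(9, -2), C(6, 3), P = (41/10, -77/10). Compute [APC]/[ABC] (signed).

[ABC] = ½·(11·(-2−3) + 9·(3−12) + 6·(12−(-2))) = ½·(-55 − 81 + 84) = -26.
[APC] = ½·(11·(-77/10−3) + (41/10)·(3−12) + 6·(12−(-77/10))) = ½·(-1177/10 − 369/10 + 591/5) = -91/5, so the ratio is (-91/5)/(-26) = 7/10.

7/10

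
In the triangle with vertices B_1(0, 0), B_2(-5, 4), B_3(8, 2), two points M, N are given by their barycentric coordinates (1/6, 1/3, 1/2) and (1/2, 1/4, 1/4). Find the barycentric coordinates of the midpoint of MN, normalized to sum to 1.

Since both coordinate triples sum to 1, the midpoint's barycentrics are the componentwise average.
(1/6+1/2)/2 = 1/3; similarly 7/24 and 3/8.

(1/3, 7/24, 3/8)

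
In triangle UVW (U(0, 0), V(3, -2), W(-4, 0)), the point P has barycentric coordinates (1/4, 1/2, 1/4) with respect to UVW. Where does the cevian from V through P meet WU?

(-2, 0)

Line VP meets WU where the V-coordinate vanishes; zeroing P's V-weight and renormalizing leaves W, U-weights 1/4 : 1/4 → (1/2, 1/2).
So Q = (1/2)·W + (1/2)·U = (-2, 0).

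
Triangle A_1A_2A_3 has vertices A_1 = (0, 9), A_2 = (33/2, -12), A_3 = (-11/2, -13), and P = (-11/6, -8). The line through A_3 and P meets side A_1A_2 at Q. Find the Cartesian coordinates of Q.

Barycentric coordinates of P with respect to A_1A_2A_3: (2/9, 1/9, 2/3).
On side A_1A_2 the A_3-coordinate is zero; dropping P's A_3-weight 2/3 and renormalizing the remaining 2/9 : 1/9 gives weights 2/3, 1/3 on A_1, A_2.
Q = (2/3)·(0, 9) + (1/3)·(33/2, -12) = (11/2, 2).

(11/2, 2)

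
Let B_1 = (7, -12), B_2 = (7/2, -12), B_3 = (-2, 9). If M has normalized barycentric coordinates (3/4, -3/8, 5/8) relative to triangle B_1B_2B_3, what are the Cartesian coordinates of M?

(43/16, 9/8)

M = (3/4)·B_1 + (-3/8)·B_2 + (5/8)·B_3.
x-coordinate: (3/4)·7 + (-3/8)·(7/2) + (5/8)·(-2) = 43/16.
y-coordinate: (3/4)·(-12) + (-3/8)·(-12) + (5/8)·9 = 9/8.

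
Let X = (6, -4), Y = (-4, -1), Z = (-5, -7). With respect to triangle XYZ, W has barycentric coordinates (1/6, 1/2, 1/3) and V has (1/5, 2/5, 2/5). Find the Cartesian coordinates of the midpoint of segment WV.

(-38/15, -15/4)

Barycentric coordinates of the midpoint are the average: (11/60, 9/20, 11/30).
Converting: (11/60)·X + (9/20)·Y + (11/30)·Z = (-38/15, -15/4).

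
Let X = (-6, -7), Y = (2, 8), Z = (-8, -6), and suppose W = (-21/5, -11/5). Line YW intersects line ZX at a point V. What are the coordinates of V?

Barycentric coordinates of W with respect to XYZ: (2/5, 3/10, 3/10).
On side ZX the Y-coordinate is zero; dropping W's Y-weight 3/10 and renormalizing the remaining 3/10 : 2/5 gives weights 3/7, 4/7 on Z, X.
V = (3/7)·(-8, -6) + (4/7)·(-6, -7) = (-48/7, -46/7).

(-48/7, -46/7)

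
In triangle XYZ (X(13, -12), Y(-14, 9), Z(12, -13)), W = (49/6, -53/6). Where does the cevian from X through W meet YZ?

Barycentric coordinates of W with respect to XYZ: (1/2, 1/6, 1/3).
On side YZ the X-coordinate is zero; dropping W's X-weight 1/2 and renormalizing the remaining 1/6 : 1/3 gives weights 1/3, 2/3 on Y, Z.
V = (1/3)·(-14, 9) + (2/3)·(12, -13) = (10/3, -17/3).

(10/3, -17/3)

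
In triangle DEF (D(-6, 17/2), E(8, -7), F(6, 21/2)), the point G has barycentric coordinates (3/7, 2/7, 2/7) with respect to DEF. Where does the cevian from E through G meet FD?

(-6/5, 93/10)

Line EG meets FD where the E-coordinate vanishes; zeroing G's E-weight and renormalizing leaves F, D-weights 2/7 : 3/7 → (2/5, 3/5).
So H = (2/5)·F + (3/5)·D = (-6/5, 93/10).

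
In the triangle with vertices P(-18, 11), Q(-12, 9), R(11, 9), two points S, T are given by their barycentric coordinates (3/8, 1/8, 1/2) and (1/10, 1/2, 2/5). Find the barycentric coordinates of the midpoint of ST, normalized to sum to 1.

(19/80, 5/16, 9/20)

Since both coordinate triples sum to 1, the midpoint's barycentrics are the componentwise average.
(3/8+1/10)/2 = 19/80; similarly 5/16 and 9/20.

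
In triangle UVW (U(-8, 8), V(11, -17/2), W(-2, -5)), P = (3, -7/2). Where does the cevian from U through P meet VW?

Barycentric coordinates of P with respect to UVW: (1/4, 1/2, 1/4).
On side VW the U-coordinate is zero; dropping P's U-weight 1/4 and renormalizing the remaining 1/2 : 1/4 gives weights 2/3, 1/3 on V, W.
Q = (2/3)·(11, -17/2) + (1/3)·(-2, -5) = (20/3, -22/3).

(20/3, -22/3)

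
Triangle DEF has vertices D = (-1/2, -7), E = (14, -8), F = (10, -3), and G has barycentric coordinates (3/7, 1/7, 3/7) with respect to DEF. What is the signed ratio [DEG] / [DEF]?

3/7

The signed ratio [DEG]/[DEF] equals the barycentric coordinate of G at vertex F, which is 3/7.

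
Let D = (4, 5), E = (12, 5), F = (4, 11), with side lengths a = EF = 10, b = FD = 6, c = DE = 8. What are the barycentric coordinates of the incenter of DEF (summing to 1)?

The incenter has barycentric coordinates proportional to the opposite side lengths: (10 : 6 : 8).
Normalizing by 10+6+8 = 24 gives (5/12, 1/4, 1/3).

(5/12, 1/4, 1/3)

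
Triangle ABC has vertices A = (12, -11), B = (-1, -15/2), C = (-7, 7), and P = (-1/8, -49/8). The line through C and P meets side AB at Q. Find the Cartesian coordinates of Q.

(6/7, -8)

Barycentric coordinates of P with respect to ABC: (1/8, 3/4, 1/8).
On side AB the C-coordinate is zero; dropping P's C-weight 1/8 and renormalizing the remaining 1/8 : 3/4 gives weights 1/7, 6/7 on A, B.
Q = (1/7)·(12, -11) + (6/7)·(-1, -15/2) = (6/7, -8).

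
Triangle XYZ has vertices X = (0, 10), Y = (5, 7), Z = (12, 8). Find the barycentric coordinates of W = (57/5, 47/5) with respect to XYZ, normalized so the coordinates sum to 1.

Signed area of the reference triangle: [XYZ] = ½·(0·(7−8) + 5·(8−10) + 12·(10−7)) = ½·(0 − 10 + 36) = 13.
[WYZ] = ½·((57/5)·(7−8) + 5·(8−(47/5)) + 12·(47/5−7)) = ½·(-57/5 − 7 + 144/5) = 26/5, so the X-coordinate is (26/5)/13 = 2/5.
[XWZ] = ½·(0·(47/5−8) + (57/5)·(8−10) + 12·(10−(47/5))) = ½·(0 − 114/5 + 36/5) = -39/5, so the Y-coordinate is -3/5.
[XYW] = ½·(0·(7−(47/5)) + 5·(47/5−10) + (57/5)·(10−7)) = ½·(0 − 3 + 171/5) = 78/5, so the Z-coordinate is 6/5.

(2/5, -3/5, 6/5)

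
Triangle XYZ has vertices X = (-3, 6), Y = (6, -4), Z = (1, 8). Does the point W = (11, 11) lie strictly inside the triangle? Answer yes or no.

no

Barycentric coordinates of W: (-135/58, 4/29, 185/58).
The three coordinates are negative, positive, positive; a point is interior exactly when all three are positive.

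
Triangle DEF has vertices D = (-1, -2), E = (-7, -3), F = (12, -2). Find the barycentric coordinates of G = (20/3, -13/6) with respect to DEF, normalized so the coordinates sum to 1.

Signed area of the reference triangle: [DEF] = ½·((-1)·(-3−(-2)) + (-7)·(-2−(-2)) + 12·(-2−(-3))) = ½·(1 + 0 + 12) = 13/2.
[GEF] = ½·((20/3)·(-3−(-2)) + (-7)·(-2−(-13/6)) + 12·(-13/6−(-3))) = ½·(-20/3 − 7/6 + 10) = 13/12, so the D-coordinate is (13/12)/(13/2) = 1/6.
[DGF] = ½·((-1)·(-13/6−(-2)) + (20/3)·(-2−(-2)) + 12·(-2−(-13/6))) = ½·(1/6 + 0 + 2) = 13/12, so the E-coordinate is 1/6.
[DEG] = ½·((-1)·(-3−(-13/6)) + (-7)·(-13/6−(-2)) + (20/3)·(-2−(-3))) = ½·(5/6 + 7/6 + 20/3) = 13/3, so the F-coordinate is 2/3.

(1/6, 1/6, 2/3)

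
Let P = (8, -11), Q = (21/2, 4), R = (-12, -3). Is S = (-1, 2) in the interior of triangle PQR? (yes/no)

no

Barycentric coordinates of S: (-71/640, 47/80, 67/128).
The three coordinates are negative, positive, positive; a point is interior exactly when all three are positive.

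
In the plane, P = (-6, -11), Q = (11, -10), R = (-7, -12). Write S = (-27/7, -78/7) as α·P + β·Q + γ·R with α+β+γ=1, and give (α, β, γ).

Signed area of the reference triangle: [PQR] = ½·((-6)·(-10−(-12)) + 11·(-12−(-11)) + (-7)·(-11−(-10))) = ½·(-12 − 11 + 7) = -8.
[SQR] = ½·((-27/7)·(-10−(-12)) + 11·(-12−(-78/7)) + (-7)·(-78/7−(-10))) = ½·(-54/7 − 66/7 + 8) = -32/7, so the P-coordinate is (-32/7)/(-8) = 4/7.
[PSR] = ½·((-6)·(-78/7−(-12)) + (-27/7)·(-12−(-11)) + (-7)·(-11−(-78/7))) = ½·(-36/7 + 27/7 − 1) = -8/7, so the Q-coordinate is 1/7.
[PQS] = ½·((-6)·(-10−(-78/7)) + 11·(-78/7−(-11)) + (-27/7)·(-11−(-10))) = ½·(-48/7 − 11/7 + 27/7) = -16/7, so the R-coordinate is 2/7.
Check: 4/7 + 1/7 + 2/7 = 1.

(4/7, 1/7, 2/7)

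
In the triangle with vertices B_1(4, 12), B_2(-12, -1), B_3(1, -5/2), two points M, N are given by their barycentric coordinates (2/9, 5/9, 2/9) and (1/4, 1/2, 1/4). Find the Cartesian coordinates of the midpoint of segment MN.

Barycentric coordinates of the midpoint are the average: (17/72, 19/36, 17/72).
Converting: (17/72)·B_1 + (19/36)·B_2 + (17/72)·B_3 = (-371/72, 247/144).

(-371/72, 247/144)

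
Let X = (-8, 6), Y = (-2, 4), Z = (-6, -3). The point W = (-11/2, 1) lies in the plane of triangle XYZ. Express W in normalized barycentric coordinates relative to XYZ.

Signed area of the reference triangle: [XYZ] = ½·((-8)·(4−(-3)) + (-2)·(-3−6) + (-6)·(6−4)) = ½·(-56 + 18 − 12) = -25.
[WYZ] = ½·((-11/2)·(4−(-3)) + (-2)·(-3−1) + (-6)·(1−4)) = ½·(-77/2 + 8 + 18) = -25/4, so the X-coordinate is (-25/4)/(-25) = 1/4.
[XWZ] = ½·((-8)·(1−(-3)) + (-11/2)·(-3−6) + (-6)·(6−1)) = ½·(-32 + 99/2 − 30) = -25/4, so the Y-coordinate is 1/4.
[XYW] = ½·((-8)·(4−1) + (-2)·(1−6) + (-11/2)·(6−4)) = ½·(-24 + 10 − 11) = -25/2, so the Z-coordinate is 1/2.

(1/4, 1/4, 1/2)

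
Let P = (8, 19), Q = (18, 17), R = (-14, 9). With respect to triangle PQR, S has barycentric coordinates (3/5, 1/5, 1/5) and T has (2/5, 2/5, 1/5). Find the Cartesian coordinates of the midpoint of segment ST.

(33/5, 82/5)

Barycentric coordinates of the midpoint are the average: (1/2, 3/10, 1/5).
Converting: (1/2)·P + (3/10)·Q + (1/5)·R = (33/5, 82/5).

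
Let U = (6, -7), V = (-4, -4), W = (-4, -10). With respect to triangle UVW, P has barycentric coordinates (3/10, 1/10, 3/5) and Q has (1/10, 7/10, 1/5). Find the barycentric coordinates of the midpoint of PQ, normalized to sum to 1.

(1/5, 2/5, 2/5)

Since both coordinate triples sum to 1, the midpoint's barycentrics are the componentwise average.
(3/10+1/10)/2 = 1/5; similarly 2/5 and 2/5.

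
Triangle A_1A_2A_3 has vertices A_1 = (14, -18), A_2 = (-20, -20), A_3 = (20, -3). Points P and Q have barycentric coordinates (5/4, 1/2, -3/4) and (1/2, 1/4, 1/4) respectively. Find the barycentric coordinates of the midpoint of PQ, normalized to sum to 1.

(7/8, 3/8, -1/4)

Since both coordinate triples sum to 1, the midpoint's barycentrics are the componentwise average.
(5/4+1/2)/2 = 7/8; similarly 3/8 and -1/4.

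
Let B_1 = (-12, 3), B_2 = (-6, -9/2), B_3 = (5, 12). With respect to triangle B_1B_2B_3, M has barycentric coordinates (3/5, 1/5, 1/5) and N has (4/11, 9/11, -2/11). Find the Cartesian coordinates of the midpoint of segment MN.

Barycentric coordinates of the midpoint are the average: (53/110, 28/55, 1/110).
Converting: (53/110)·B_1 + (28/55)·B_2 + (1/110)·B_3 = (-967/110, -81/110).

(-967/110, -81/110)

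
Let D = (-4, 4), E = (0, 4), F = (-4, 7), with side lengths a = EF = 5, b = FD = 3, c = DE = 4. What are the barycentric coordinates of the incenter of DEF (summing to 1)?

The incenter has barycentric coordinates proportional to the opposite side lengths: (5 : 3 : 4).
Normalizing by 5+3+4 = 12 gives (5/12, 1/4, 1/3).

(5/12, 1/4, 1/3)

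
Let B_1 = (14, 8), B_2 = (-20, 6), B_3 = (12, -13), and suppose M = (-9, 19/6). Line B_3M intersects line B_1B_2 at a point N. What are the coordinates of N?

Barycentric coordinates of M with respect to B_1B_2B_3: (1/6, 2/3, 1/6).
On side B_1B_2 the B_3-coordinate is zero; dropping M's B_3-weight 1/6 and renormalizing the remaining 1/6 : 2/3 gives weights 1/5, 4/5 on B_1, B_2.
N = (1/5)·(14, 8) + (4/5)·(-20, 6) = (-66/5, 32/5).

(-66/5, 32/5)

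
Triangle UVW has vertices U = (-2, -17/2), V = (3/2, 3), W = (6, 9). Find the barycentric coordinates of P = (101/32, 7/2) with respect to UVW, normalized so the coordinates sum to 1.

(1/4, 3/16, 9/16)

Signed area of the reference triangle: [UVW] = ½·((-2)·(3−9) + (3/2)·(9−(-17/2)) + 6·(-17/2−3)) = ½·(12 + 105/4 − 69) = -123/8.
[PVW] = ½·((101/32)·(3−9) + (3/2)·(9−(7/2)) + 6·(7/2−3)) = ½·(-303/16 + 33/4 + 3) = -123/32, so the U-coordinate is (-123/32)/(-123/8) = 1/4.
[UPW] = ½·((-2)·(7/2−9) + (101/32)·(9−(-17/2)) + 6·(-17/2−(7/2))) = ½·(11 + 3535/64 − 72) = -369/128, so the V-coordinate is 3/16.
[UVP] = ½·((-2)·(3−(7/2)) + (3/2)·(7/2−(-17/2)) + (101/32)·(-17/2−3)) = ½·(1 + 18 − 2323/64) = -1107/128, so the W-coordinate is 9/16.
Check: 1/4 + 3/16 + 9/16 = 1.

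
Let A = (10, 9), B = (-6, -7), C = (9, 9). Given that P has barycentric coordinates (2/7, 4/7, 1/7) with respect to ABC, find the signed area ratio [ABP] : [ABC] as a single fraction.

The signed ratio [ABP]/[ABC] equals the barycentric coordinate of P at vertex C, which is 1/7.

1/7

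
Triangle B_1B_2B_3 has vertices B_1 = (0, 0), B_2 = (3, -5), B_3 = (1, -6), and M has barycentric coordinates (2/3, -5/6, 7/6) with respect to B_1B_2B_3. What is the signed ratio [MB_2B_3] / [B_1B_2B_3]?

The signed ratio [MB_2B_3]/[B_1B_2B_3] equals the barycentric coordinate of M at vertex B_1, which is 2/3.

2/3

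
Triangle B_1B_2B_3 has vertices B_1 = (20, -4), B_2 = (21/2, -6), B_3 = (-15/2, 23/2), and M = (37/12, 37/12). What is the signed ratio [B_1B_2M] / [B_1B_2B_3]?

[B_1B_2B_3] = ½·(20·(-6−(23/2)) + (21/2)·(23/2−(-4)) + (-15/2)·(-4−(-6))) = ½·(-350 + 651/4 − 15) = -809/8.
[B_1B_2M] = ½·(20·(-6−(37/12)) + (21/2)·(37/12−(-4)) + (37/12)·(-4−(-6))) = ½·(-545/3 + 595/8 + 37/6) = -809/16, so the ratio is (-809/16)/(-809/8) = 1/2.

1/2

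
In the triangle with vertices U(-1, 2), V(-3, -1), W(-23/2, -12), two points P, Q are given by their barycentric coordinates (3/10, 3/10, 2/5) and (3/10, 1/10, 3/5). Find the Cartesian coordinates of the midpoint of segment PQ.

(-133/20, -28/5)

Barycentric coordinates of the midpoint are the average: (3/10, 1/5, 1/2).
Converting: (3/10)·U + (1/5)·V + (1/2)·W = (-133/20, -28/5).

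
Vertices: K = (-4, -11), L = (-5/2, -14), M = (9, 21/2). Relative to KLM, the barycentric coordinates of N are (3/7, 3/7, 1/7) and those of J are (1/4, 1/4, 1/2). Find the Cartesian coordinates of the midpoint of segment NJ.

Barycentric coordinates of the midpoint are the average: (19/56, 19/56, 9/28).
Converting: (19/56)·K + (19/56)·L + (9/28)·M = (11/16, -143/28).

(11/16, -143/28)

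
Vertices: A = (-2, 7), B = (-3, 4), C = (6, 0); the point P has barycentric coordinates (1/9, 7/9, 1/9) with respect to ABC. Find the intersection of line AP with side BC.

(-15/8, 7/2)

Line AP meets BC where the A-coordinate vanishes; zeroing P's A-weight and renormalizing leaves B, C-weights 7/9 : 1/9 → (7/8, 1/8).
So Q = (7/8)·B + (1/8)·C = (-15/8, 7/2).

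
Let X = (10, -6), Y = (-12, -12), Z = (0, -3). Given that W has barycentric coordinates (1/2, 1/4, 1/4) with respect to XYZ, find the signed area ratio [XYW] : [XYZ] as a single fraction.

The signed ratio [XYW]/[XYZ] equals the barycentric coordinate of W at vertex Z, which is 1/4.

1/4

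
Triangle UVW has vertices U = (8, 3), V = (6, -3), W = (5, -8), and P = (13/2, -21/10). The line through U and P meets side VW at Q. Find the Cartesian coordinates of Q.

(11/2, -11/2)

Barycentric coordinates of P with respect to UVW: (2/5, 3/10, 3/10).
On side VW the U-coordinate is zero; dropping P's U-weight 2/5 and renormalizing the remaining 3/10 : 3/10 gives weights 1/2, 1/2 on V, W.
Q = (1/2)·(6, -3) + (1/2)·(5, -8) = (11/2, -11/2).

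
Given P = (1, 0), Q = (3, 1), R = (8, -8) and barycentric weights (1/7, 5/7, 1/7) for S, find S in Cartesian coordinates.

(24/7, -3/7)

S = (1/7)·P + (5/7)·Q + (1/7)·R.
x-coordinate: (1/7)·1 + (5/7)·3 + (1/7)·8 = 24/7.
y-coordinate: (1/7)·0 + (5/7)·1 + (1/7)·(-8) = -3/7.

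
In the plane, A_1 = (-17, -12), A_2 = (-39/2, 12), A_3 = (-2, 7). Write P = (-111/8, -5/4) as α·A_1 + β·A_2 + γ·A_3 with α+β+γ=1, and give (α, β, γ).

Signed area of the reference triangle: [A_1A_2A_3] = ½·((-17)·(12−7) + (-39/2)·(7−(-12)) + (-2)·(-12−12)) = ½·(-85 − 741/2 + 48) = -815/4.
[PA_2A_3] = ½·((-111/8)·(12−7) + (-39/2)·(7−(-5/4)) + (-2)·(-5/4−12)) = ½·(-555/8 − 1287/8 + 53/2) = -815/8, so the A_1-coordinate is (-815/8)/(-815/4) = 1/2.
[A_1PA_3] = ½·((-17)·(-5/4−7) + (-111/8)·(7−(-12)) + (-2)·(-12−(-5/4))) = ½·(561/4 − 2109/8 + 43/2) = -815/16, so the A_2-coordinate is 1/4.
[A_1A_2P] = ½·((-17)·(12−(-5/4)) + (-39/2)·(-5/4−(-12)) + (-111/8)·(-12−12)) = ½·(-901/4 − 1677/8 + 333) = -815/16, so the A_3-coordinate is 1/4.

(1/2, 1/4, 1/4)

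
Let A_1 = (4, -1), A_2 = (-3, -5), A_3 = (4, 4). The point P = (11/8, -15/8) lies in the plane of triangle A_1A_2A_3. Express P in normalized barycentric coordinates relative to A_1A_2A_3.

(1/2, 3/8, 1/8)

Signed area of the reference triangle: [A_1A_2A_3] = ½·(4·(-5−4) + (-3)·(4−(-1)) + 4·(-1−(-5))) = ½·(-36 − 15 + 16) = -35/2.
[PA_2A_3] = ½·((11/8)·(-5−4) + (-3)·(4−(-15/8)) + 4·(-15/8−(-5))) = ½·(-99/8 − 141/8 + 25/2) = -35/4, so the A_1-coordinate is (-35/4)/(-35/2) = 1/2.
[A_1PA_3] = ½·(4·(-15/8−4) + (11/8)·(4−(-1)) + 4·(-1−(-15/8))) = ½·(-47/2 + 55/8 + 7/2) = -105/16, so the A_2-coordinate is 3/8.
[A_1A_2P] = ½·(4·(-5−(-15/8)) + (-3)·(-15/8−(-1)) + (11/8)·(-1−(-5))) = ½·(-25/2 + 21/8 + 11/2) = -35/16, so the A_3-coordinate is 1/8.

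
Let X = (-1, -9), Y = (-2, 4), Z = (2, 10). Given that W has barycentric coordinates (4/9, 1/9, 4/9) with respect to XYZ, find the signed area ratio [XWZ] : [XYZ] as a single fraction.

The signed ratio [XWZ]/[XYZ] equals the barycentric coordinate of W at vertex Y, which is 1/9.

1/9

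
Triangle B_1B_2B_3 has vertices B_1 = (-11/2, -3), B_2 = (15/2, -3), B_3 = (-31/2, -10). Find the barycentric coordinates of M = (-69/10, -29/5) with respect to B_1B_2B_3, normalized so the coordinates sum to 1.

(2/5, 1/5, 2/5)

Signed area of the reference triangle: [B_1B_2B_3] = ½·((-11/2)·(-3−(-10)) + (15/2)·(-10−(-3)) + (-31/2)·(-3−(-3))) = ½·(-77/2 − 105/2 + 0) = -91/2.
[MB_2B_3] = ½·((-69/10)·(-3−(-10)) + (15/2)·(-10−(-29/5)) + (-31/2)·(-29/5−(-3))) = ½·(-483/10 − 63/2 + 217/5) = -91/5, so the B_1-coordinate is (-91/5)/(-91/2) = 2/5.
[B_1MB_3] = ½·((-11/2)·(-29/5−(-10)) + (-69/10)·(-10−(-3)) + (-31/2)·(-3−(-29/5))) = ½·(-231/10 + 483/10 − 217/5) = -91/10, so the B_2-coordinate is 1/5.
[B_1B_2M] = ½·((-11/2)·(-3−(-29/5)) + (15/2)·(-29/5−(-3)) + (-69/10)·(-3−(-3))) = ½·(-77/5 − 21 + 0) = -91/5, so the B_3-coordinate is 2/5.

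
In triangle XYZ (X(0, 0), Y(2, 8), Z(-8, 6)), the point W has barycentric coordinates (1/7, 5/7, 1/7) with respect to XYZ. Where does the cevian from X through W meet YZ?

(1/3, 23/3)

Line XW meets YZ where the X-coordinate vanishes; zeroing W's X-weight and renormalizing leaves Y, Z-weights 5/7 : 1/7 → (5/6, 1/6).
So V = (5/6)·Y + (1/6)·Z = (1/3, 23/3).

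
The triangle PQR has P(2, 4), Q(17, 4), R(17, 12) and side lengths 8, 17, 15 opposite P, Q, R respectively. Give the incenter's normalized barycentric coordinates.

The incenter has barycentric coordinates proportional to the opposite side lengths: (8 : 17 : 15).
Normalizing by 8+17+15 = 40 gives (1/5, 17/40, 3/8).

(1/5, 17/40, 3/8)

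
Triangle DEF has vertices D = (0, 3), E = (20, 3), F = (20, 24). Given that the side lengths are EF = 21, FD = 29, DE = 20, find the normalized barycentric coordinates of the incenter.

(3/10, 29/70, 2/7)

The incenter has barycentric coordinates proportional to the opposite side lengths: (21 : 29 : 20).
Normalizing by 21+29+20 = 70 gives (3/10, 29/70, 2/7).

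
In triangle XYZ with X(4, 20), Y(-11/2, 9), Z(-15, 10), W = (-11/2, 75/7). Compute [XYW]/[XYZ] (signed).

1/7

[XYZ] = ½·(4·(9−10) + (-11/2)·(10−20) + (-15)·(20−9)) = ½·(-4 + 55 − 165) = -57.
[XYW] = ½·(4·(9−(75/7)) + (-11/2)·(75/7−20) + (-11/2)·(20−9)) = ½·(-48/7 + 715/14 − 121/2) = -57/7, so the ratio is (-57/7)/(-57) = 1/7.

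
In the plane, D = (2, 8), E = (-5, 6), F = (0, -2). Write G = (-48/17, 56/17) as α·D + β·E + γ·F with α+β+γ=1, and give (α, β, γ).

Signed area of the reference triangle: [DEF] = ½·(2·(6−(-2)) + (-5)·(-2−8) + 0·(8−6)) = ½·(16 + 50 + 0) = 33.
[GEF] = ½·((-48/17)·(6−(-2)) + (-5)·(-2−(56/17)) + 0·(56/17−6)) = ½·(-384/17 + 450/17 + 0) = 33/17, so the D-coordinate is (33/17)/33 = 1/17.
[DGF] = ½·(2·(56/17−(-2)) + (-48/17)·(-2−8) + 0·(8−(56/17))) = ½·(180/17 + 480/17 + 0) = 330/17, so the E-coordinate is 10/17.
[DEG] = ½·(2·(6−(56/17)) + (-5)·(56/17−8) + (-48/17)·(8−6)) = ½·(92/17 + 400/17 − 96/17) = 198/17, so the F-coordinate is 6/17.
Check: 1/17 + 10/17 + 6/17 = 1.

(1/17, 10/17, 6/17)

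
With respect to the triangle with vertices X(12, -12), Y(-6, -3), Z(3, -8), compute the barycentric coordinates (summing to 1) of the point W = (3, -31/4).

(1/4, 1/4, 1/2)

Signed area of the reference triangle: [XYZ] = ½·(12·(-3−(-8)) + (-6)·(-8−(-12)) + 3·(-12−(-3))) = ½·(60 − 24 − 27) = 9/2.
[WYZ] = ½·(3·(-3−(-8)) + (-6)·(-8−(-31/4)) + 3·(-31/4−(-3))) = ½·(15 + 3/2 − 57/4) = 9/8, so the X-coordinate is (9/8)/(9/2) = 1/4.
[XWZ] = ½·(12·(-31/4−(-8)) + 3·(-8−(-12)) + 3·(-12−(-31/4))) = ½·(3 + 12 − 51/4) = 9/8, so the Y-coordinate is 1/4.
[XYW] = ½·(12·(-3−(-31/4)) + (-6)·(-31/4−(-12)) + 3·(-12−(-3))) = ½·(57 − 51/2 − 27) = 9/4, so the Z-coordinate is 1/2.
Check: 1/4 + 1/4 + 1/2 = 1.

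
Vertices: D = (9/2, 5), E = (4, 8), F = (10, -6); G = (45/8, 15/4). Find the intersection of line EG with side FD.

Barycentric coordinates of G with respect to DEF: (1/4, 1/2, 1/4).
On side FD the E-coordinate is zero; dropping G's E-weight 1/2 and renormalizing the remaining 1/4 : 1/4 gives weights 1/2, 1/2 on F, D.
H = (1/2)·(10, -6) + (1/2)·(9/2, 5) = (29/4, -1/2).

(29/4, -1/2)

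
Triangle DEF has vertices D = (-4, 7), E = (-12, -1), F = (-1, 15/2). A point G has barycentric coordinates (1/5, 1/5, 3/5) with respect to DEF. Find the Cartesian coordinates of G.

(-19/5, 57/10)

G = (1/5)·D + (1/5)·E + (3/5)·F.
x-coordinate: (1/5)·(-4) + (1/5)·(-12) + (3/5)·(-1) = -19/5.
y-coordinate: (1/5)·7 + (1/5)·(-1) + (3/5)·(15/2) = 57/10.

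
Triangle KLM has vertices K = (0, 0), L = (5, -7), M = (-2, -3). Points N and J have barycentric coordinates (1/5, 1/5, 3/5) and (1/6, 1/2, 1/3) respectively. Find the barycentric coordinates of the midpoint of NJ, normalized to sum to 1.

(11/60, 7/20, 7/15)

Since both coordinate triples sum to 1, the midpoint's barycentrics are the componentwise average.
(1/5+1/6)/2 = 11/60; similarly 7/20 and 7/15.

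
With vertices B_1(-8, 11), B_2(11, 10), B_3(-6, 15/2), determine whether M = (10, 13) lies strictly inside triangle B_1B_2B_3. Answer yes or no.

Barycentric coordinates of M: (107/129, 134/129, -112/129).
The three coordinates are positive, positive, negative; a point is interior exactly when all three are positive.

no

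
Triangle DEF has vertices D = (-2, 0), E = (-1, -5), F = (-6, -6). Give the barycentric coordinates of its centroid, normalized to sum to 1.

(1/3, 1/3, 1/3)

The centroid is the average of the vertices, so each weight is 1/3.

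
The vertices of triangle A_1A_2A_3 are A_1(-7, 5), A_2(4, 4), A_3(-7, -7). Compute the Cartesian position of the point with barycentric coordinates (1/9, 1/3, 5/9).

P = (1/9)·A_1 + (1/3)·A_2 + (5/9)·A_3.
x-coordinate: (1/9)·(-7) + (1/3)·4 + (5/9)·(-7) = -10/3.
y-coordinate: (1/9)·5 + (1/3)·4 + (5/9)·(-7) = -2.

(-10/3, -2)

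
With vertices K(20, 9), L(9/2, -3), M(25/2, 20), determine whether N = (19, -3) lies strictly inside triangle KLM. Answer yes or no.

no

Barycentric coordinates of N: (667/521, 202/521, -348/521).
The three coordinates are positive, positive, negative; a point is interior exactly when all three are positive.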